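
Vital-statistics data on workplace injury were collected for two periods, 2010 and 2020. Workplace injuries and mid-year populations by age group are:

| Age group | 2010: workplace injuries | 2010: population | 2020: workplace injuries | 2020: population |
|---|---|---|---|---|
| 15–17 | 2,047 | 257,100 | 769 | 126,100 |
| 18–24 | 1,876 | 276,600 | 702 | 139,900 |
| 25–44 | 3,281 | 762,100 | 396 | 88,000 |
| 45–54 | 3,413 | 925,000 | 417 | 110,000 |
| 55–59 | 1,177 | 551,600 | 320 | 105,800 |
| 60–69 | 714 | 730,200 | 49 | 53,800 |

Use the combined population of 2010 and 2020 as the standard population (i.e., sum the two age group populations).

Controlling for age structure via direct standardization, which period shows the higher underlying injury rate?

2010

Age-specific rates per 10,000 for 2010: 79.62, 67.82, 43.05, 36.90, 21.34, 9.78.
For 2020: 60.98, 50.18, 45.00, 37.91, 30.25, 9.11.
Combined standard total = 4,126,200; weights = 0.0929, 0.1009, 0.2060, 0.2508, 0.1593, 0.1900.
2010: 0.0929×79.62 + 0.1009×67.82 + 0.2060×43.05 + 0.2508×36.90 + 0.1593×21.34 + 0.1900×9.78 = 37.6228 per 10,000.
2020: 0.0929×60.98 + 0.1009×50.18 + 0.2060×45.00 + 0.2508×37.91 + 0.1593×30.25 + 0.1900×9.11 = 36.0581 per 10,000.
The crude rates (35.71 vs 42.54) would put 2020 higher, but that reflects its age composition; once standardized to a common age structure, 2010 has the higher underlying rate.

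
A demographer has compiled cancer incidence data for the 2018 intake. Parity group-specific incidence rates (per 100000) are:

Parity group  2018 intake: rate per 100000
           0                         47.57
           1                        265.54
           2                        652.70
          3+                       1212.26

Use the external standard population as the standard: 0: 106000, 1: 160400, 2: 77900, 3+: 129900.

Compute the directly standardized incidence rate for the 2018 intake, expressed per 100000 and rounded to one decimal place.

Standard total = 474200; weights = 0.2235, 0.3383, 0.1643, 0.2739.
Standardized rate: 0.2235×47.57 + 0.3383×265.54 + 0.1643×652.70 + 0.2739×1212.26 = 539.7574 per 100000.

539.8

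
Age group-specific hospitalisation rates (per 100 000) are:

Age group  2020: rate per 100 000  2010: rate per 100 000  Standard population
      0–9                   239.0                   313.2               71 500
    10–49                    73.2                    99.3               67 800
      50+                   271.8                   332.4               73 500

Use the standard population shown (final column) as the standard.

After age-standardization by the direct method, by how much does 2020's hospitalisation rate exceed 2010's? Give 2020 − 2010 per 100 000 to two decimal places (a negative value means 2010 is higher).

Standard total = 212 800; weights = 0.3360, 0.3186, 0.3454.
2020: 0.3360×239.0 + 0.3186×73.2 + 0.3454×271.8 = 197.5036 per 100 000.
2010: 0.3360×313.2 + 0.3186×99.3 + 0.3454×332.4 = 251.6811 per 100 000.
Difference = 197.5036 − 251.6811 = -54.1775.

-54.18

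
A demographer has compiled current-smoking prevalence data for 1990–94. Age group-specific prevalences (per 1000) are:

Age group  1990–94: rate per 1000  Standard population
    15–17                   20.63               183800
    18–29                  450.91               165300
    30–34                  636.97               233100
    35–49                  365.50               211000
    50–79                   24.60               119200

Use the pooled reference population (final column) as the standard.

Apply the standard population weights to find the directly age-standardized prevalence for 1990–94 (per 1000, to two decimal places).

Standard total = 912400; weights = 0.2014, 0.1812, 0.2555, 0.2313, 0.1306.
Standardized rate: 0.2014×20.63 + 0.1812×450.91 + 0.2555×636.97 + 0.2313×365.50 + 0.1306×24.60 = 336.3193 per 1000.

336.32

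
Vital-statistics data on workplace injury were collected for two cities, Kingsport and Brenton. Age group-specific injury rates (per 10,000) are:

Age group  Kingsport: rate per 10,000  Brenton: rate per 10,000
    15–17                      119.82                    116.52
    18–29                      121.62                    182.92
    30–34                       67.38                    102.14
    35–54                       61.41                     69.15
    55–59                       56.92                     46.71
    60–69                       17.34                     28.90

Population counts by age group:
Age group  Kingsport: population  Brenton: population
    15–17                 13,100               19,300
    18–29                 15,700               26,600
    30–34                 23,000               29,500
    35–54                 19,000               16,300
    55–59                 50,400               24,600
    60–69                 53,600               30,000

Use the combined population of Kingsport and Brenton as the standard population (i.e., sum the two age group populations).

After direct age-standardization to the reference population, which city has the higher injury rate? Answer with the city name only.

Brenton

Combined standard total = 321,100; weights = 0.1009, 0.1317, 0.1635, 0.1099, 0.2336, 0.2604.
Kingsport: 0.1009×119.82 + 0.1317×121.62 + 0.1635×67.38 + 0.1099×61.41 + 0.2336×56.92 + 0.2604×17.34 = 63.6890 per 10,000.
Brenton: 0.1009×116.52 + 0.1317×182.92 + 0.1635×102.14 + 0.1099×69.15 + 0.2336×46.71 + 0.2604×28.90 = 78.5905 per 10,000.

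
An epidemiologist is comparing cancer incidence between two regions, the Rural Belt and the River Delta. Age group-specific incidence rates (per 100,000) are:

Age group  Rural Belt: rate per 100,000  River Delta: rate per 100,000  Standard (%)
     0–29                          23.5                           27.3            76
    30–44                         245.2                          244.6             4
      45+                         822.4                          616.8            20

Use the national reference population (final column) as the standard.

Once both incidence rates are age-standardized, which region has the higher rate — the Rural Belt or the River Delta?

Standard weights: 0.76, 0.04, 0.20.
The Rural Belt: 0.7600×23.5 + 0.0400×245.2 + 0.2000×822.4 = 192.1480 per 100,000.
The River Delta: 0.7600×27.3 + 0.0400×244.6 + 0.2000×616.8 = 153.8920 per 100,000.

Rural Belt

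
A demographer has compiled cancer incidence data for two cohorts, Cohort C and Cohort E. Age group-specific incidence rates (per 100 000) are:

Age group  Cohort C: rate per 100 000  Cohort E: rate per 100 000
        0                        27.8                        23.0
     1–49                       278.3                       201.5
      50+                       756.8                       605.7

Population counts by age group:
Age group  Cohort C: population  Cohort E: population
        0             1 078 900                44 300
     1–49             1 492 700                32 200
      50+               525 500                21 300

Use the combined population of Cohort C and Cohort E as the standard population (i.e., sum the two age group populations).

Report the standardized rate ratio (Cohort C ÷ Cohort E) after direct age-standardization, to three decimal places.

Combined standard total = 3 194 900; weights = 0.3516, 0.4773, 0.1711.
Cohort C: 0.3516×27.8 + 0.4773×278.3 + 0.1711×756.8 = 272.1284 per 100 000.
Cohort E: 0.3516×23.0 + 0.4773×201.5 + 0.1711×605.7 = 207.9244 per 100 000.
Ratio = 272.1284 ÷ 207.9244 = 1.30878.

1.309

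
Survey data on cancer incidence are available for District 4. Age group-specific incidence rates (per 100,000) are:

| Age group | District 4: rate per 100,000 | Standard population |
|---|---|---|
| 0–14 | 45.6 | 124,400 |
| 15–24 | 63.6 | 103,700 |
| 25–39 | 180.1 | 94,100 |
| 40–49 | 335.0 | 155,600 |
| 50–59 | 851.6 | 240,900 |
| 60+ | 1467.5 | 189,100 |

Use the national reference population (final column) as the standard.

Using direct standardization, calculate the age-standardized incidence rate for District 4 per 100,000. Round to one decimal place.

621.3

Standard total = 907,800; weights = 0.1370, 0.1142, 0.1037, 0.1714, 0.2654, 0.2083.
Standardized rate: 0.1370×45.6 + 0.1142×63.6 + 0.1037×180.1 + 0.1714×335.0 + 0.2654×851.6 + 0.2083×1467.5 = 621.2779 per 100,000.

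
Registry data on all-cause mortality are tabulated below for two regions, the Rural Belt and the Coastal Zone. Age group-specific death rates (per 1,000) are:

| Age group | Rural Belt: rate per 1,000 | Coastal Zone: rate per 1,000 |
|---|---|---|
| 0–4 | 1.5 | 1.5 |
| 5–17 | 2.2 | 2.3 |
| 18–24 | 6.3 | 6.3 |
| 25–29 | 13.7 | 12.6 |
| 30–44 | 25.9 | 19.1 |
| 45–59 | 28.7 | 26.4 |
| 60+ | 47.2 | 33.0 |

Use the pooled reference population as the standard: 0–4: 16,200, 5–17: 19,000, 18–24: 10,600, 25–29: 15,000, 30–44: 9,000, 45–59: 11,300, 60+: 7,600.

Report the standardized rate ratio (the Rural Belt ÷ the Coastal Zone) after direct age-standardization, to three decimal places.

Standard total = 88,700; weights = 0.1826, 0.2142, 0.1195, 0.1691, 0.1015, 0.1274, 0.0857.
The Rural Belt: 0.1826×1.5 + 0.2142×2.2 + 0.1195×6.3 + 0.1691×13.7 + 0.1015×25.9 + 0.1274×28.7 + 0.0857×47.2 = 14.1433 per 1,000.
The Coastal Zone: 0.1826×1.5 + 0.2142×2.3 + 0.1195×6.3 + 0.1691×12.6 + 0.1015×19.1 + 0.1274×26.4 + 0.0857×33.0 = 11.7790 per 1,000.
Ratio = 14.1433 ÷ 11.7790 = 1.20072.

1.201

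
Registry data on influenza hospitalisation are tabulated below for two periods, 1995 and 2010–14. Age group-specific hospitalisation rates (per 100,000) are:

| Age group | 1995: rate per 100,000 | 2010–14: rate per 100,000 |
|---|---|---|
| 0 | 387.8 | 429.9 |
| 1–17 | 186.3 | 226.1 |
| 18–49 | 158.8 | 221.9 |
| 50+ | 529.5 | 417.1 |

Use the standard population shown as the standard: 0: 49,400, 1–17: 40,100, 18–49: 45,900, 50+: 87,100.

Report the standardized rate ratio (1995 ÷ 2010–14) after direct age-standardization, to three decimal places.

1.042

Standard total = 222,500; weights = 0.2220, 0.1802, 0.2063, 0.3915.
1995: 0.2220×387.8 + 0.1802×186.3 + 0.2063×158.8 + 0.3915×529.5 = 359.7138 per 100,000.
2010–14: 0.2220×429.9 + 0.1802×226.1 + 0.2063×221.9 + 0.3915×417.1 = 345.2507 per 100,000.
Ratio = 359.7138 ÷ 345.2507 = 1.04189.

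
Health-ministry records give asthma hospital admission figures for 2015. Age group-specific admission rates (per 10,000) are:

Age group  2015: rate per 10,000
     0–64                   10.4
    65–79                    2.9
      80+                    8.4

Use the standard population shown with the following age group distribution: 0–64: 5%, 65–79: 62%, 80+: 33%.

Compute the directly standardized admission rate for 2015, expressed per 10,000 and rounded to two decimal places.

5.09

Standard weights: 0.05, 0.62, 0.33.
Standardized rate: 0.0500×10.4 + 0.6200×2.9 + 0.3300×8.4 = 5.0900 per 10,000.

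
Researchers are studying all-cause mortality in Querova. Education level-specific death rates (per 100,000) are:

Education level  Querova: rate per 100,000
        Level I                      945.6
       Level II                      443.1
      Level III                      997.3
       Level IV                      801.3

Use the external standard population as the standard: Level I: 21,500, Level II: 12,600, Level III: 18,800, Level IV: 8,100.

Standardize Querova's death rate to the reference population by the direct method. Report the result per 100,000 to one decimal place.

Standard total = 61,000; weights = 0.3525, 0.2066, 0.3082, 0.1328.
Standardized rate: 0.3525×945.6 + 0.2066×443.1 + 0.3082×997.3 + 0.1328×801.3 = 838.5775 per 100,000.

838.6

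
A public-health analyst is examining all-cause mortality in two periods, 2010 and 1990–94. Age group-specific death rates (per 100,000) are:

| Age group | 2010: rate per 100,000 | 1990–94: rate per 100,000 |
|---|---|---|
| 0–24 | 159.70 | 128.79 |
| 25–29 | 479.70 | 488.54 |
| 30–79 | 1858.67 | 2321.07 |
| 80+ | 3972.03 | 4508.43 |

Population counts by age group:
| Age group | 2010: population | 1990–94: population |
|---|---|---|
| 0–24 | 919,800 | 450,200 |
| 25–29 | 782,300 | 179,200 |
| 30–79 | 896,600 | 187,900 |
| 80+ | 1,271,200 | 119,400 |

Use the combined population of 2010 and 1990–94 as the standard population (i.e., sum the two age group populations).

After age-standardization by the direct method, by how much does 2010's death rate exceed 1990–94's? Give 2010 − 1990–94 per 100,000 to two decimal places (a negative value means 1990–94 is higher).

Combined standard total = 4,806,600; weights = 0.2850, 0.2000, 0.2256, 0.2893.
2010: 0.2850×159.70 + 0.2000×479.70 + 0.2256×1858.67 + 0.2893×3972.03 = 1709.9932 per 100,000.
1990–94: 0.2850×128.79 + 0.2000×488.54 + 0.2256×2321.07 + 0.2893×4508.43 = 1962.4676 per 100,000.
Difference = 1709.9932 − 1962.4676 = -252.4744.

-252.47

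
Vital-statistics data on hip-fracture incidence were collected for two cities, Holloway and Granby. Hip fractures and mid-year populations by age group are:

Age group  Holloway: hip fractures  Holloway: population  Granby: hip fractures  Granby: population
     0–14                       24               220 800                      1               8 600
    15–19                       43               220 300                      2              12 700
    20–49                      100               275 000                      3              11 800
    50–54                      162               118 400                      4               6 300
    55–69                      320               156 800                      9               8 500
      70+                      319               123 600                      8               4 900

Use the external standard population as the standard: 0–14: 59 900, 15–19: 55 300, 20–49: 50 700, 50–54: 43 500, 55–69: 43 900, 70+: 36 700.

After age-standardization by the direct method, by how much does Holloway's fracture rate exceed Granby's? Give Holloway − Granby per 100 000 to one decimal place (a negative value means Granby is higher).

Age-specific rates per 100 000 for Holloway: 10.87, 19.52, 36.36, 136.82, 204.08, 258.09.
For Granby: 11.63, 15.75, 25.42, 63.49, 105.88, 163.27.
Standard total = 290 000; weights = 0.2066, 0.1907, 0.1748, 0.1500, 0.1514, 0.1266.
Holloway: 0.2066×10.87 + 0.1907×19.52 + 0.1748×36.36 + 0.1500×136.82 + 0.1514×204.08 + 0.1266×258.09 = 96.4037 per 100 000.
Granby: 0.2066×11.63 + 0.1907×15.75 + 0.1748×25.42 + 0.1500×63.49 + 0.1514×105.88 + 0.1266×163.27 = 56.0632 per 100 000.
Difference = 96.4037 − 56.0632 = 40.3405.

40.3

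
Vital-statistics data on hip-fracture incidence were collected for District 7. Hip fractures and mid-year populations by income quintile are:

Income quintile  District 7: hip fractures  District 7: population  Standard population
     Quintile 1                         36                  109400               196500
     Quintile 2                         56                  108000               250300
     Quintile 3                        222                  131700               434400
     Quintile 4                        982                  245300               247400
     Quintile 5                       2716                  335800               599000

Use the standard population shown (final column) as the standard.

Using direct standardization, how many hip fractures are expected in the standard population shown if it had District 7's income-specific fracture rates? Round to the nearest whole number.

Income-specific rates per 100000 for District 7: 32.91, 51.85, 168.56, 400.33, 808.81.
Expected hip fractures = Σ (standard pop × income-specific rate ÷ 100000)
= 196500×32.91/100000 + 250300×51.85/100000 + 434400×168.56/100000 + 247400×400.33/100000 + 599000×808.81/100000
= 64.66 + 129.79 + 732.25 + 990.41 + 4844.80 = 6761.90.

6762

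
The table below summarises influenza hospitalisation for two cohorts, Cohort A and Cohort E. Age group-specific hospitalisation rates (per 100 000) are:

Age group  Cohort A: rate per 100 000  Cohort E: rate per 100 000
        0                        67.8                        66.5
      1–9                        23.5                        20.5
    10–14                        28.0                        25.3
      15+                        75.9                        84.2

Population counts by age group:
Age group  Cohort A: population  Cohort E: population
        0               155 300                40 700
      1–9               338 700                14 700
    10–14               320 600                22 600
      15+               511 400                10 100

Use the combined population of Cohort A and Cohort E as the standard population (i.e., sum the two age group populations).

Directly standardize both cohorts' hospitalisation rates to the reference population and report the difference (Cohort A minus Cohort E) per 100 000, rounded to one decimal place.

Combined standard total = 1 414 100; weights = 0.1386, 0.2499, 0.2427, 0.3688.
Cohort A: 0.1386×67.8 + 0.2499×23.5 + 0.2427×28.0 + 0.3688×75.9 = 50.0567 per 100 000.
Cohort E: 0.1386×66.5 + 0.2499×20.5 + 0.2427×25.3 + 0.3688×84.2 = 51.5324 per 100 000.
Difference = 50.0567 − 51.5324 = -1.4757.

-1.5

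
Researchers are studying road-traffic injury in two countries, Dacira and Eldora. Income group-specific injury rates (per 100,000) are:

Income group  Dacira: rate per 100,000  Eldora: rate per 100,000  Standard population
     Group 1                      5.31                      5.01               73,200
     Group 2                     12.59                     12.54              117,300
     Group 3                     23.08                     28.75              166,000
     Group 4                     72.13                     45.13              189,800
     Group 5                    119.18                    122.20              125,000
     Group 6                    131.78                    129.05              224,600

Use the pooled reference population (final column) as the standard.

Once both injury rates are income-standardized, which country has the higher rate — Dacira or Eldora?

Dacira

Standard total = 895,900; weights = 0.0817, 0.1309, 0.1853, 0.2119, 0.1395, 0.2507.
Dacira: 0.0817×5.31 + 0.1309×12.59 + 0.1853×23.08 + 0.2119×72.13 + 0.1395×119.18 + 0.2507×131.78 = 71.3052 per 100,000.
Eldora: 0.0817×5.01 + 0.1309×12.54 + 0.1853×28.75 + 0.2119×45.13 + 0.1395×122.20 + 0.2507×129.05 = 66.3416 per 100,000.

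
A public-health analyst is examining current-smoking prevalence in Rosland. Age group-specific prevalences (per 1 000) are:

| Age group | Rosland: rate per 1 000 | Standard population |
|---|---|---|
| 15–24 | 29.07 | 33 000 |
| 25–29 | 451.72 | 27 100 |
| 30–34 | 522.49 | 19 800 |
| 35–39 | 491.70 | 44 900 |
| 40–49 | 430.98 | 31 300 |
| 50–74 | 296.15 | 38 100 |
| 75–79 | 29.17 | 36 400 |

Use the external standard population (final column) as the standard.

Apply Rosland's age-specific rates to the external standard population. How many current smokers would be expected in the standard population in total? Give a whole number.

71458

Expected current smokers = Σ (standard pop × age-specific rate ÷ 1 000)
= 33 000×29.07/1 000 + 27 100×451.72/1 000 + 19 800×522.49/1 000 + 44 900×491.70/1 000 + 31 300×430.98/1 000 + 38 100×296.15/1 000 + 36 400×29.17/1 000
= 959.31 + 12241.61 + 10345.30 + 22077.33 + 13489.67 + 11283.32 + 1061.79 = 71458.33.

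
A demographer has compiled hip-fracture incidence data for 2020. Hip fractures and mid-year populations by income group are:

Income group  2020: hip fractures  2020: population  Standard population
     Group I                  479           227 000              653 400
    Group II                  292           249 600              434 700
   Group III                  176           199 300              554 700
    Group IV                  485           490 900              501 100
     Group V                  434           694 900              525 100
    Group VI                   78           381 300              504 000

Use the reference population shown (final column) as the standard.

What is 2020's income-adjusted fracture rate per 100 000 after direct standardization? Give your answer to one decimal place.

104.1

Income-specific rates per 100 000 for 2020: 211.01, 116.99, 88.31, 98.80, 62.46, 20.46.
Standard total = 3 173 000; weights = 0.2059, 0.1370, 0.1748, 0.1579, 0.1655, 0.1588.
Standardized rate: 0.2059×211.01 + 0.1370×116.99 + 0.1748×88.31 + 0.1579×98.80 + 0.1655×62.46 + 0.1588×20.46 = 104.1060 per 100 000.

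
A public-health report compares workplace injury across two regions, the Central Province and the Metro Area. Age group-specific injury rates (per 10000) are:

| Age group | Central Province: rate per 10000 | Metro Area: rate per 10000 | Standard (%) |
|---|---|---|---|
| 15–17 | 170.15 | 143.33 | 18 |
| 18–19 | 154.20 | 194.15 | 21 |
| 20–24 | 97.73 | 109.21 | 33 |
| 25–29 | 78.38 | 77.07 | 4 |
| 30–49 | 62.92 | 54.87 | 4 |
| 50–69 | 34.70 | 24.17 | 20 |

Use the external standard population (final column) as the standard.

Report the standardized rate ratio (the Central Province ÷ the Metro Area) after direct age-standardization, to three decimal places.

Standard weights: 0.18, 0.21, 0.33, 0.04, 0.04, 0.20.
The Central Province: 0.1800×170.15 + 0.2100×154.20 + 0.3300×97.73 + 0.0400×78.38 + 0.0400×62.92 + 0.2000×34.70 = 107.8519 per 10000.
The Metro Area: 0.1800×143.33 + 0.2100×194.15 + 0.3300×109.21 + 0.0400×77.07 + 0.0400×54.87 + 0.2000×24.17 = 112.7218 per 10000.
Ratio = 107.8519 ÷ 112.7218 = 0.95680.

0.957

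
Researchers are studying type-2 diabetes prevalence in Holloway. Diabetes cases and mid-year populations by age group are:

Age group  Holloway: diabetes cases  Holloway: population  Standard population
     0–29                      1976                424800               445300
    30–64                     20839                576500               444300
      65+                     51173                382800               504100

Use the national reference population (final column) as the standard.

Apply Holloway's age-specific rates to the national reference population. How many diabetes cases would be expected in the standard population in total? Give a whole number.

Age-specific rates per 1000 for Holloway: 4.652, 36.147, 133.681.
Expected diabetes cases = Σ (standard pop × age-specific rate ÷ 1000)
= 445300×4.652/1000 + 444300×36.147/1000 + 504100×133.681/1000
= 2071.36 + 16060.31 + 67388.48 = 85520.14.

85520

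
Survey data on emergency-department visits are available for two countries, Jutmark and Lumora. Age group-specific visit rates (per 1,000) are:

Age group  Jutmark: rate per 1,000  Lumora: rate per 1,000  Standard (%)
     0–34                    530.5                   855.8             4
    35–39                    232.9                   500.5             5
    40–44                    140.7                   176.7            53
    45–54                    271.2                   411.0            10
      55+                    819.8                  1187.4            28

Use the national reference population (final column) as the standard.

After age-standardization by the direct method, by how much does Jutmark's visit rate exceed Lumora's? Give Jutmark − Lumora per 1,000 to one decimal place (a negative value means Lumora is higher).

-162.4

Standard weights: 0.04, 0.05, 0.53, 0.10, 0.28.
Jutmark: 0.0400×530.5 + 0.0500×232.9 + 0.5300×140.7 + 0.1000×271.2 + 0.2800×819.8 = 364.1000 per 1,000.
Lumora: 0.0400×855.8 + 0.0500×500.5 + 0.5300×176.7 + 0.1000×411.0 + 0.2800×1187.4 = 526.4800 per 1,000.
Difference = 364.1000 − 526.4800 = -162.3800.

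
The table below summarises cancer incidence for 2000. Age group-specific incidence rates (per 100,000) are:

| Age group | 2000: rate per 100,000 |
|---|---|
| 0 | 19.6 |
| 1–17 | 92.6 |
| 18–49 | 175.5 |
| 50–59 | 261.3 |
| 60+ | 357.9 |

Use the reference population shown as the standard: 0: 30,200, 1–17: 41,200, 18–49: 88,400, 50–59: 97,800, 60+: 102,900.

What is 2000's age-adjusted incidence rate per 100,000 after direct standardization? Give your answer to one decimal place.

228.3

Standard total = 360,500; weights = 0.0838, 0.1143, 0.2452, 0.2713, 0.2854.
Standardized rate: 0.0838×19.6 + 0.1143×92.6 + 0.2452×175.5 + 0.2713×261.3 + 0.2854×357.9 = 228.3059 per 100,000.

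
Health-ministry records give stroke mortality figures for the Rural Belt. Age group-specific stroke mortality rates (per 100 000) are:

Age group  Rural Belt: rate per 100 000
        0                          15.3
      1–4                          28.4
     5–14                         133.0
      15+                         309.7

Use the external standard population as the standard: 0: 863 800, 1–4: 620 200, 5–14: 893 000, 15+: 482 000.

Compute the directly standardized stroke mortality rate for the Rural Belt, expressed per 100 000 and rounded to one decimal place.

Standard total = 2 859 000; weights = 0.3021, 0.2169, 0.3123, 0.1686.
Standardized rate: 0.3021×15.3 + 0.2169×28.4 + 0.3123×133.0 + 0.1686×309.7 = 104.5380 per 100 000.

104.5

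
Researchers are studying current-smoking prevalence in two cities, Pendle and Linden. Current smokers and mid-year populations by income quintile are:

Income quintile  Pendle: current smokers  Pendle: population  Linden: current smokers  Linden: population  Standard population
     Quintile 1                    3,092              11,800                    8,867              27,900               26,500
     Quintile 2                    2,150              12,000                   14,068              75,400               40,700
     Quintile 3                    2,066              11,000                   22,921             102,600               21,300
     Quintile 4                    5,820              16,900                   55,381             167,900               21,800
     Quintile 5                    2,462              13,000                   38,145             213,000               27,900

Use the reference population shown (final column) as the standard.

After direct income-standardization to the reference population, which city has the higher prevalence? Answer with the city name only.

Linden

Income-specific rates per 1,000 for Pendle: 262.034, 179.167, 187.818, 344.379, 189.385.
For Linden: 317.814, 186.578, 223.402, 329.845, 179.085.
Standard total = 138,200; weights = 0.1918, 0.2945, 0.1541, 0.1577, 0.2019.
Pendle: 0.1918×262.034 + 0.2945×179.167 + 0.1541×187.818 + 0.1577×344.379 + 0.2019×189.385 = 224.5137 per 1,000.
Linden: 0.1918×317.814 + 0.2945×186.578 + 0.1541×223.402 + 0.1577×329.845 + 0.2019×179.085 = 238.5046 per 1,000.
The crude rates (240.96 vs 237.53) would put Pendle higher, but that reflects its income composition; once standardized to a common income structure, Linden has the higher underlying rate.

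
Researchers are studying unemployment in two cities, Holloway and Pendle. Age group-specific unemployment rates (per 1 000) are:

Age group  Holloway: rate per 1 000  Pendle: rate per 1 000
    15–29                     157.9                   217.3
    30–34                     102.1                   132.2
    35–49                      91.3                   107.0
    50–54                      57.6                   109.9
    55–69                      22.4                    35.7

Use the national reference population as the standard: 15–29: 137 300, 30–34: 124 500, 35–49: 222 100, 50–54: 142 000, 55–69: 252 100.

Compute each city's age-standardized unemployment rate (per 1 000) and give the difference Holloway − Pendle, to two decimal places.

-29.81

Standard total = 878 000; weights = 0.1564, 0.1418, 0.2530, 0.1617, 0.2871.
Holloway: 0.1564×157.9 + 0.1418×102.1 + 0.2530×91.3 + 0.1617×57.6 + 0.2871×22.4 = 78.0126 per 1 000.
Pendle: 0.1564×217.3 + 0.1418×132.2 + 0.2530×107.0 + 0.1617×109.9 + 0.2871×35.7 = 107.8185 per 1 000.
Difference = 78.0126 − 107.8185 = -29.8059.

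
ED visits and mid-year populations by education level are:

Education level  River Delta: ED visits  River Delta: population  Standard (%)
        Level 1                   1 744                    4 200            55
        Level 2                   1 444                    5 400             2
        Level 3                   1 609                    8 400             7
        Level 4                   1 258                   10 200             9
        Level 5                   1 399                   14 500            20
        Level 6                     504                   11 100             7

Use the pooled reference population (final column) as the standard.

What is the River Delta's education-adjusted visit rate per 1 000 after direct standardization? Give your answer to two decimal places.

Education-specific rates per 1 000 for the River Delta: 415.238, 267.407, 191.548, 123.333, 96.483, 45.405.
Standard weights: 0.55, 0.02, 0.07, 0.09, 0.20, 0.07.
Standardized rate: 0.5500×415.238 + 0.0200×267.407 + 0.0700×191.548 + 0.0900×123.333 + 0.2000×96.483 + 0.0700×45.405 = 280.7124 per 1 000.

280.71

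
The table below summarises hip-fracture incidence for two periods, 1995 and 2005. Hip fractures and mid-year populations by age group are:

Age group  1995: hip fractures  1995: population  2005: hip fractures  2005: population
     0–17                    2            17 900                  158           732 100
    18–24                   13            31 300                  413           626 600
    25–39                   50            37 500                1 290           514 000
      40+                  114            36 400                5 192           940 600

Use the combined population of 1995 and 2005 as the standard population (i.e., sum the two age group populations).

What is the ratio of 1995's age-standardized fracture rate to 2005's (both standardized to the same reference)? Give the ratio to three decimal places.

Age-specific rates per 100 000 for 1995: 11.17, 41.53, 133.33, 313.19.
For 2005: 21.58, 65.91, 250.97, 551.99.
Combined standard total = 2 936 400; weights = 0.2554, 0.2240, 0.1878, 0.3327.
1995: 0.2554×11.17 + 0.2240×41.53 + 0.1878×133.33 + 0.3327×313.19 = 141.4050 per 100 000.
2005: 0.2554×21.58 + 0.2240×65.91 + 0.1878×250.97 + 0.3327×551.99 = 251.0738 per 100 000.
Ratio = 141.4050 ÷ 251.0738 = 0.56320.

0.563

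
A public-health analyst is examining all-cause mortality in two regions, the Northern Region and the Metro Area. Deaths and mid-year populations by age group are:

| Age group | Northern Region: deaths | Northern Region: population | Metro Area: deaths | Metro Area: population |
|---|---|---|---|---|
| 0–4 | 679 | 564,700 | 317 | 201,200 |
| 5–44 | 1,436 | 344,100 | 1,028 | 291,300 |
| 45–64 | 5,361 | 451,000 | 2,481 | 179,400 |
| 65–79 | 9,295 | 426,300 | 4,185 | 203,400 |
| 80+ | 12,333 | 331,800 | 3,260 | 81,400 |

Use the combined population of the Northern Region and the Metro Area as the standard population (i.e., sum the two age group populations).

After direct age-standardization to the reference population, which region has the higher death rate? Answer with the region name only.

Metro Area

Age-specific rates per 100,000 for the Northern Region: 120.24, 417.32, 1188.69, 2180.39, 3717.00.
For the Metro Area: 157.55, 352.90, 1382.94, 2057.52, 4004.91.
Combined standard total = 3,074,600; weights = 0.2491, 0.2067, 0.2050, 0.2048, 0.1344.
The Northern Region: 0.2491×120.24 + 0.2067×417.32 + 0.2050×1188.69 + 0.2048×2180.39 + 0.1344×3717.00 = 1306.0119 per 100,000.
The Metro Area: 0.2491×157.55 + 0.2067×352.90 + 0.2050×1382.94 + 0.2048×2057.52 + 0.1344×4004.91 = 1355.3515 per 100,000.
The crude rates (1374.19 vs 1178.11) would put the Northern Region higher, but that reflects its age composition; once standardized to a common age structure, the Metro Area has the higher underlying rate.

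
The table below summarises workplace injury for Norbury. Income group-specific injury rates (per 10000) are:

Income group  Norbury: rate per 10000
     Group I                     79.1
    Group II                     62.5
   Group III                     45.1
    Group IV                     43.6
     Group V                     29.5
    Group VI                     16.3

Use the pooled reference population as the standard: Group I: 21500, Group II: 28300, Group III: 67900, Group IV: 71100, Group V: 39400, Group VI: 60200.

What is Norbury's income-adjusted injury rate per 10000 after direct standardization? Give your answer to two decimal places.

Standard total = 288400; weights = 0.0745, 0.0981, 0.2354, 0.2465, 0.1366, 0.2087.
Standardized rate: 0.0745×79.1 + 0.0981×62.5 + 0.2354×45.1 + 0.2465×43.6 + 0.1366×29.5 + 0.2087×16.3 = 40.8294 per 10000.

40.83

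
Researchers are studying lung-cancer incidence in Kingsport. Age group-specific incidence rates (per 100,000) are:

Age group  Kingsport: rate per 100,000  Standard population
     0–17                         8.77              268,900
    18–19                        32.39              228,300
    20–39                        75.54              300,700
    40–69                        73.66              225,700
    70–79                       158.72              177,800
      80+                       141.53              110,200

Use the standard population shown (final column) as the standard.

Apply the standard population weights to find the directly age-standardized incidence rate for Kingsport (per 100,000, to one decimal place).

Standard total = 1,311,600; weights = 0.2050, 0.1741, 0.2293, 0.1721, 0.1356, 0.0840.
Standardized rate: 0.2050×8.77 + 0.1741×32.39 + 0.2293×75.54 + 0.1721×73.66 + 0.1356×158.72 + 0.0840×141.53 = 70.8370 per 100,000.

70.8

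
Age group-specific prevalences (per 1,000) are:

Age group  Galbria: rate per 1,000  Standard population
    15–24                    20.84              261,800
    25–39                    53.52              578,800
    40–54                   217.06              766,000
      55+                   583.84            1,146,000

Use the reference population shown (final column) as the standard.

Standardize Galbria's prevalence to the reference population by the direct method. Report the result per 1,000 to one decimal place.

316.7

Standard total = 2,752,600; weights = 0.0951, 0.2103, 0.2783, 0.4163.
Standardized rate: 0.0951×20.84 + 0.2103×53.52 + 0.2783×217.06 + 0.4163×583.84 = 316.7122 per 1,000.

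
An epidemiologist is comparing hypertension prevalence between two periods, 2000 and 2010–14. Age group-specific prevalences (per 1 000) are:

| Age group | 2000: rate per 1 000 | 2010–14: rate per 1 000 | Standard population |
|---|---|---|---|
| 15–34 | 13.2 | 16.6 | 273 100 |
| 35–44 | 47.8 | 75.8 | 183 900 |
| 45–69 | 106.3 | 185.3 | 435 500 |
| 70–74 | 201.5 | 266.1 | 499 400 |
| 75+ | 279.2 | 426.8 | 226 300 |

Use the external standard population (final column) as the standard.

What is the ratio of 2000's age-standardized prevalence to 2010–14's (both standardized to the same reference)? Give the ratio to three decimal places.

Standard total = 1 618 200; weights = 0.1688, 0.1136, 0.2691, 0.3086, 0.1398.
2000: 0.1688×13.2 + 0.1136×47.8 + 0.2691×106.3 + 0.3086×201.5 + 0.1398×279.2 = 137.4991 per 1 000.
2010–14: 0.1688×16.6 + 0.1136×75.8 + 0.2691×185.3 + 0.3086×266.1 + 0.1398×426.8 = 203.0938 per 1 000.
Ratio = 137.4991 ÷ 203.0938 = 0.67702.

0.677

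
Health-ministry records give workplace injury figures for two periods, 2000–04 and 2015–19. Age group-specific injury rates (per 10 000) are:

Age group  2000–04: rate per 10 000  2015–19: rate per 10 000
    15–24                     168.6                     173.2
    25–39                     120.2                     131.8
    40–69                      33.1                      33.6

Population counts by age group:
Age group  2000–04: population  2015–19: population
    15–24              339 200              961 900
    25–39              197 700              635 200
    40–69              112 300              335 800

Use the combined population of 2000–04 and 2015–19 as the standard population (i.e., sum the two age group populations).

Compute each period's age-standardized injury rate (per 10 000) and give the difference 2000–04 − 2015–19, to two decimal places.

Combined standard total = 2 582 100; weights = 0.5039, 0.3226, 0.1735.
2000–04: 0.5039×168.6 + 0.3226×120.2 + 0.1735×33.1 = 129.4730 per 10 000.
2015–19: 0.5039×173.2 + 0.3226×131.8 + 0.1735×33.6 = 135.6194 per 10 000.
Difference = 129.4730 − 135.6194 = -6.1465.

-6.15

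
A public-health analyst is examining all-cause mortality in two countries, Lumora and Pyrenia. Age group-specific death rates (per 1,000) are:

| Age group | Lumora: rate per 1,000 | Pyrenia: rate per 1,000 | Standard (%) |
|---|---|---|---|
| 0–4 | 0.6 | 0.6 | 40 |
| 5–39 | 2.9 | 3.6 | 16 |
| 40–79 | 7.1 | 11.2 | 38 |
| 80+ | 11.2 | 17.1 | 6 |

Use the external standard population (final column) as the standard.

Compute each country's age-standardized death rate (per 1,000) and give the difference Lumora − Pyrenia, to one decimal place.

Standard weights: 0.40, 0.16, 0.38, 0.06.
Lumora: 0.4000×0.6 + 0.1600×2.9 + 0.3800×7.1 + 0.0600×11.2 = 4.0740 per 1,000.
Pyrenia: 0.4000×0.6 + 0.1600×3.6 + 0.3800×11.2 + 0.0600×17.1 = 6.0980 per 1,000.
Difference = 4.0740 − 6.0980 = -2.0240.

-2.0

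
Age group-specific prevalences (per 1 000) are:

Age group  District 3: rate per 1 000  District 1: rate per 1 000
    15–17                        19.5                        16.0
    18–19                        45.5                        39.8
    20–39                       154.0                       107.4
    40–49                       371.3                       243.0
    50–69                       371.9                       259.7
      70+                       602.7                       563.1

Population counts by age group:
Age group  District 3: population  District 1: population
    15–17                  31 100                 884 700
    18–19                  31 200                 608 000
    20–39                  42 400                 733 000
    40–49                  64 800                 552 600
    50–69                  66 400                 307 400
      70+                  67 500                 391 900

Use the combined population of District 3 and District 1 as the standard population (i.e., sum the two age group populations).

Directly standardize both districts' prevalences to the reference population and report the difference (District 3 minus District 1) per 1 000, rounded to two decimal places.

Combined standard total = 3 781 000; weights = 0.2422, 0.1691, 0.2051, 0.1633, 0.0989, 0.1215.
District 3: 0.2422×19.5 + 0.1691×45.5 + 0.2051×154.0 + 0.1633×371.3 + 0.0989×371.9 + 0.1215×602.7 = 214.6233 per 1 000.
District 1: 0.2422×16.0 + 0.1691×39.8 + 0.2051×107.4 + 0.1633×243.0 + 0.0989×259.7 + 0.1215×563.1 = 166.4012 per 1 000.
Difference = 214.6233 − 166.4012 = 48.2220.

48.22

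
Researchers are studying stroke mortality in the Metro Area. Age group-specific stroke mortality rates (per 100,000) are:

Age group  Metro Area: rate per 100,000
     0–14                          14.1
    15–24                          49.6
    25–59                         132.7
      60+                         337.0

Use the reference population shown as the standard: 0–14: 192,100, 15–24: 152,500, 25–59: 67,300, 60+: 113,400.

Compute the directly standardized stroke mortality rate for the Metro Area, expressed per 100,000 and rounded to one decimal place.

109.3

Standard total = 525,300; weights = 0.3657, 0.2903, 0.1281, 0.2159.
Standardized rate: 0.3657×14.1 + 0.2903×49.6 + 0.1281×132.7 + 0.2159×337.0 = 109.3073 per 100,000.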